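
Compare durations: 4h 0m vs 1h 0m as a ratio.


Duration 1: 240 minutes
Duration 2: 60 minutes
Ratio = 240:60
GCD = 60
Simplified = 4:1
As a decimal: 4/1 = 4.00

4:1 (4.00)


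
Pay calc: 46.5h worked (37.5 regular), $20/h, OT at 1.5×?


Regular: 37.5h × $20 = $750.00
Overtime: 46.5 - 37.5 = 9.0h
OT pay: 9.0h × $20 × 1.5 = $270.00
Total = $750.00 + $270.00 = $1020.00

$1020.00


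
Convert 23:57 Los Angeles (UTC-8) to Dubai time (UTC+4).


Time difference = UTC+4 - UTC-8 = +12 hours
New hour = (23 + 12) mod 24
= 35 mod 24 = 11
Minutes unchanged → 11:57; 35 ≥ 24 → next day

11:57 (next day)


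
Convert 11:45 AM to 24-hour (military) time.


Input: 11:45 AM
AM hour stays: 11

11:45


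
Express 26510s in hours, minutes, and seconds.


7h 21m 50s

Hours: 26510 ÷ 3600 = 7 remainder 1310
Minutes: 1310 ÷ 60 = 21 remainder 50
Seconds: 50


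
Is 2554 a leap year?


Rules: divisible by 4 AND (not by 100 OR by 400)
2554 ÷ 4 = 638 remainder 2 → not divisible by 4
Not divisible by 4 → not a leap year

No


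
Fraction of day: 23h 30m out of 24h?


Total minutes: 23×60 + 30 = 1410
Day = 24×60 = 1440 minutes
Fraction = 1410/1440 ≈ 0.9792
As a percentage: 1410/1440 × 100 ≈ 97.92%

0.9792 (97.92%)


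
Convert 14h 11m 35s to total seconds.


Hours: 14 × 3600 = 50400
Minutes: 11 × 60 = 660
Seconds: 35
Total = 50400 + 660 + 35 = 51095

51095 seconds


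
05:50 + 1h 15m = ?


Start: 350 minutes from midnight
Add: 75 minutes
Total: 425 minutes
Hours: 425 ÷ 60 = 7 remainder 5

07:05


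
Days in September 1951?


30 days

Month: September (month 9)
September has 30 days


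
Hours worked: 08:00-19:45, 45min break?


11h 0m (660 minutes)

Total time = (19×60+45) - (8×60+0)
= 1185 - 480 = 705 min
Minus break: 705 - 45 = 660 min
= 11h 0m


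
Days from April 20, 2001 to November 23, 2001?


217 days

From April 20, 2001 to November 23, 2001
Rest of April 2001: 30 - 20 = 10
Full months: May 31, June 30, July 31, August 31, September 30, October 31
Days into November 2001: 23
Total = 10 + 31 + 30 + 31 + 31 + 30 + 31 + 23 = 217 days


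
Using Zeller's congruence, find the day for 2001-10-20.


Saturday

Zeller's congruence:
q=20, m=10, k=1, j=20
h = (20 + ⌊13×11/5⌋ + 1 + ⌊1/4⌋ + ⌊20/4⌋ - 2×20) mod 7
= (20 + 28 + 1 + 0 + 5 - 40) mod 7
= 14 mod 7 = 0
h=0 → Saturday


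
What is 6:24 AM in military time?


Input: 6:24 AM
AM hour stays: 6

06:24


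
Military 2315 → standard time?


11:15 PM

Hour: 23
23 - 12 = 11 → PM


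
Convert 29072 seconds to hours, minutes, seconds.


Hours: 29072 ÷ 3600 = 8 remainder 272
Minutes: 272 ÷ 60 = 4 remainder 32
Seconds: 32

8h 4m 32s


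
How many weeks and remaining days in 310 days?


Weeks: 310 ÷ 7 = 44 remainder 2

44 weeks 2 days


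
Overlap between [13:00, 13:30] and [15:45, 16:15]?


Meeting A: 780-810 (in minutes from midnight)
Meeting B: 945-975
Overlap start = max(780, 945) = 945
Overlap end = min(810, 975) = 810
Overlap = max(0, 810 - 945) = 0 min

0 minutes


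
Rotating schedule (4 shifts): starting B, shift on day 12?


Shifts: A, B, C, D
Start: B (index 1)
Day 12: (1 + 12 - 1) mod 4
= 12 mod 4
= 0
Index 0 → shift A

Shift A


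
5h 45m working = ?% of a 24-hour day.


Time: 345 minutes
Day: 1440 minutes
Percentage = (345/1440) × 100 ≈ 24.0%

24.0%


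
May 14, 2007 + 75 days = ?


July 28, 2007

Start: May 14, 2007
Add 75 days
May 14 → June 1: 31 - 14 + 1 = 18 days (75 - 18 = 57 left)
June 1 → July 1: 30 - 1 + 1 = 30 days (57 - 30 = 27 left)
July 1 + 27 = July 28, 2007


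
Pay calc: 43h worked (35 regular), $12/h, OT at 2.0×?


Regular: 35h × $12 = $420.00
Overtime: 43 - 35 = 8h
OT pay: 8h × $12 × 2.0 = $192.00
Total = $420.00 + $192.00 = $612.00

$612.00


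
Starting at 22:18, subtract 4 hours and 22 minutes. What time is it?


Start: 1338 minutes from midnight
Subtract: 262 minutes
Remaining: 1338 - 262 = 1076
Hours: 17, Minutes: 56

17:56


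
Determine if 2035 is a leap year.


Rules: divisible by 4 AND (not by 100 OR by 400)
2035 ÷ 4 = 508 remainder 3 → not divisible by 4
Not divisible by 4 → not a leap year

No


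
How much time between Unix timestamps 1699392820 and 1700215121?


822301 seconds (228.4 hours / 9.52 days)

Difference = 1700215121 - 1699392820 = 822301 seconds
In hours: 822301 / 3600 ≈ 228.4
In days: 822301 / 86400 ≈ 9.52


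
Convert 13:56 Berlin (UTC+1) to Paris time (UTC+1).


Time difference = UTC+1 - UTC+1 = +0 hours
New hour = (13 + 0) mod 24
= 13 mod 24 = 13
Minutes unchanged → 13:56

13:56


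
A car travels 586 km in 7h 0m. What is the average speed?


83.7 km/h

Distance: 586 km
Time: 7 hours
Speed = 586 / 7 ≈ 83.7 km/h


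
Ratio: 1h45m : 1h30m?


Duration 1: 105 minutes
Duration 2: 90 minutes
Ratio = 105:90
GCD = 15
Simplified = 7:6
As a decimal: 7/6 ≈ 1.17

7:6 (1.17)


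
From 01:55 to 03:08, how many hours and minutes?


1h 13m

End time in minutes: 3×60 + 8 = 188
Start time in minutes: 1×60 + 55 = 115
Difference = 188 - 115 = 73 minutes
= 1 hours 13 minutes


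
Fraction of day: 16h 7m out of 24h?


Total minutes: 16×60 + 7 = 967
Day = 24×60 = 1440 minutes
Fraction = 967/1440 ≈ 0.6715
As a percentage: 967/1440 × 100 ≈ 67.15%

0.6715 (67.15%)


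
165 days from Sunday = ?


Thursday

Start: Sunday (index 6)
(6 + 165) mod 7
= 171 mod 7
= 3
Index 3 → Thursday


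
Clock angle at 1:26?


Hour hand = 1×30 + 26×0.5 = 43.0°
Minute hand = 26×6 = 156°
Difference = |43.0 - 156| = 113.0°

113.0°


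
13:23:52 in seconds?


48232 seconds

Hours: 13 × 3600 = 46800
Minutes: 23 × 60 = 1380
Seconds: 52
Total = 46800 + 1380 + 52 = 48232


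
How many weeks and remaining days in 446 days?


Weeks: 446 ÷ 7 = 63 remainder 5

63 weeks 5 days


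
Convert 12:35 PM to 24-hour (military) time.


Input: 12:35 PM
12 PM → 12 (noon)

12:35


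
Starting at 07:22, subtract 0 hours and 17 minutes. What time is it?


07:05

Start: 442 minutes from midnight
Subtract: 17 minutes
Remaining: 442 - 17 = 425
Hours: 7, Minutes: 5


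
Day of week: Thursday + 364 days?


Thursday

Start: Thursday (index 3)
(3 + 364) mod 7
= 367 mod 7
= 3
Index 3 → Thursday


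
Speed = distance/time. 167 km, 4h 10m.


Distance: 167 km
Time: 4h 10m = 250 min = 250/60 = 25/6 hours
Speed = 167 ÷ (25/6) = 167 × 6 / 25 = 1002/25 ≈ 40.1 km/h

40.1 km/h


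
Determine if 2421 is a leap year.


Rules: divisible by 4 AND (not by 100 OR by 400)
2421 ÷ 4 = 605 remainder 1 → not divisible by 4
Not divisible by 4 → not a leap year

No


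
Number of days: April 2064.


30 days

Month: April (month 4)
April has 30 days


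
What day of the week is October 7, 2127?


Zeller's congruence:
q=7, m=10, k=27, j=21
h = (7 + ⌊13×11/5⌋ + 27 + ⌊27/4⌋ + ⌊21/4⌋ - 2×21) mod 7
= (7 + 28 + 27 + 6 + 5 - 42) mod 7
= 31 mod 7 = 3
h=3 → Tuesday

Tuesday


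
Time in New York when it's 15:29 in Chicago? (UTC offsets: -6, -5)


16:29

Time difference = UTC-5 - UTC-6 = +1 hours
New hour = (15 + 1) mod 24
= 16 mod 24 = 16
Minutes unchanged → 16:29


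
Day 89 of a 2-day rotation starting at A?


Shifts: A, B
Start: A (index 0)
Day 89: (0 + 89 - 1) mod 2
= 88 mod 2
= 0
Index 0 → shift A

Shift A


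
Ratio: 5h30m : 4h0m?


11:8 (1.38)

Duration 1: 330 minutes
Duration 2: 240 minutes
Ratio = 330:240
GCD = 30
Simplified = 11:8
As a decimal: 11/8 ≈ 1.38


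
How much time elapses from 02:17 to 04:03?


End time in minutes: 4×60 + 3 = 243
Start time in minutes: 2×60 + 17 = 137
Difference = 243 - 137 = 106 minutes
= 1 hours 46 minutes

1h 46m


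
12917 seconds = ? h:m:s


3h 35m 17s

Hours: 12917 ÷ 3600 = 3 remainder 2117
Minutes: 2117 ÷ 60 = 35 remainder 17
Seconds: 17


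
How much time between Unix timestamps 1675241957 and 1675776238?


534281 seconds (148.4 hours / 6.18 days)

Difference = 1675776238 - 1675241957 = 534281 seconds
In hours: 534281 / 3600 ≈ 148.4
In days: 534281 / 86400 ≈ 6.18


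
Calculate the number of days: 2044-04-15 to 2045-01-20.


From April 15, 2044 to January 20, 2045
Rest of April 2044: 30 - 15 = 15
Full months: May 31, June 30, July 31, August 31, September 30, October 31, November 30, December 31
Days into January 2045: 20
Total = 15 + 31 + 30 + 31 + 31 + 30 + 31 + 30 + 31 + 20 = 280 days

280 days


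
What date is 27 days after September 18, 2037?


Start: September 18, 2037
Add 27 days
September 18 → October 1: 30 - 18 + 1 = 13 days (27 - 13 = 14 left)
October 1 + 14 = October 15, 2037

October 15, 2037


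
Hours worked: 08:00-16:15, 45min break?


7h 30m (450 minutes)

Total time = (16×60+15) - (8×60+0)
= 975 - 480 = 495 min
Minus break: 495 - 45 = 450 min
= 7h 30m


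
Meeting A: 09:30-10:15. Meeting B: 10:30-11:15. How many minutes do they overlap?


Meeting A: 570-615 (in minutes from midnight)
Meeting B: 630-675
Overlap start = max(570, 630) = 630
Overlap end = min(615, 675) = 615
Overlap = max(0, 615 - 630) = 0 min

0 minutes


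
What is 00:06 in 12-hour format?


Hour: 0
0 → 12 AM (midnight)

12:06 AM


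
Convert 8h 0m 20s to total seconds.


Hours: 8 × 3600 = 28800
Minutes: 0 × 60 = 0
Seconds: 20
Total = 28800 + 0 + 20 = 28820

28820 seconds


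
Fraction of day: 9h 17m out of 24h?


Total minutes: 9×60 + 17 = 557
Day = 24×60 = 1440 minutes
Fraction = 557/1440 ≈ 0.3868
As a percentage: 557/1440 × 100 ≈ 38.68%

0.3868 (38.68%)


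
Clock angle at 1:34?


157.0°

Hour hand = 1×30 + 34×0.5 = 47.0°
Minute hand = 34×6 = 204°
Difference = |47.0 - 204| = 157.0°


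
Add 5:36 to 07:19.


Start: 439 minutes from midnight
Add: 336 minutes
Total: 775 minutes
Hours: 775 ÷ 60 = 12 remainder 55

12:55


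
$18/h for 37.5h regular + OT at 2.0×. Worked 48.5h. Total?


Regular: 37.5h × $18 = $675.00
Overtime: 48.5 - 37.5 = 11.0h
OT pay: 11.0h × $18 × 2.0 = $396.00
Total = $675.00 + $396.00 = $1071.00

$1071.00


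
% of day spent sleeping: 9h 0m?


Time: 540 minutes
Day: 1440 minutes
Percentage = (540/1440) × 100 = 37.5%

37.5%


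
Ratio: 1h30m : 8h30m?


Duration 1: 90 minutes
Duration 2: 510 minutes
Ratio = 90:510
GCD = 30
Simplified = 3:17
As a decimal: 3/17 ≈ 0.18

3:17 (0.18)


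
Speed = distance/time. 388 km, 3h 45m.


103.5 km/h

Distance: 388 km
Time: 3h 45m = 225 min = 225/60 = 15/4 hours
Speed = 388 ÷ (15/4) = 388 × 4 / 15 = 1552/15 ≈ 103.5 km/h


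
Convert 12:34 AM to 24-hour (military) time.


00:34

Input: 12:34 AM
12 AM → 00 (midnight)


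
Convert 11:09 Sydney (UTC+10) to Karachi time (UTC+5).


06:09

Time difference = UTC+5 - UTC+10 = -5 hours
New hour = (11 -5) mod 24
= 6 mod 24 = 6
Minutes unchanged → 06:09


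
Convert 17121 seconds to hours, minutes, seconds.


Hours: 17121 ÷ 3600 = 4 remainder 2721
Minutes: 2721 ÷ 60 = 45 remainder 21
Seconds: 21

4h 45m 21s


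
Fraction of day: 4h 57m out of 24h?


Total minutes: 4×60 + 57 = 297
Day = 24×60 = 1440 minutes
Fraction = 297/1440 ≈ 0.2063
As a percentage: 297/1440 × 100 ≈ 20.63%

0.2063 (20.63%)


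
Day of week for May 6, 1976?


Thursday

Zeller's congruence:
q=6, m=5, k=76, j=19
h = (6 + ⌊13×6/5⌋ + 76 + ⌊76/4⌋ + ⌊19/4⌋ - 2×19) mod 7
= (6 + 15 + 76 + 19 + 4 - 38) mod 7
= 82 mod 7 = 5
h=5 → Thursday


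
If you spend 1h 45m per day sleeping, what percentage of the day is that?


Time: 105 minutes
Day: 1440 minutes
Percentage = (105/1440) × 100 ≈ 7.3%

7.3%


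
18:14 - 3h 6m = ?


15:08

Start: 1094 minutes from midnight
Subtract: 186 minutes
Remaining: 1094 - 186 = 908
Hours: 15, Minutes: 8


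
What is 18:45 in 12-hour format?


Hour: 18
18 - 12 = 6 → PM

6:45 PM


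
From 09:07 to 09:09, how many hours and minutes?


End time in minutes: 9×60 + 9 = 549
Start time in minutes: 9×60 + 7 = 547
Difference = 549 - 547 = 2 minutes
= 0 hours 2 minutes

0h 2m


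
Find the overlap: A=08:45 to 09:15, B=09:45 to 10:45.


Meeting A: 525-555 (in minutes from midnight)
Meeting B: 585-645
Overlap start = max(525, 585) = 585
Overlap end = min(555, 645) = 555
Overlap = max(0, 555 - 585) = 0 min

0 minutes


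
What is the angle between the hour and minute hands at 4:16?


32.0°

Hour hand = 4×30 + 16×0.5 = 128.0°
Minute hand = 16×6 = 96°
Difference = |128.0 - 96| = 32.0°


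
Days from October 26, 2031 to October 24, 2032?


From October 26, 2031 to October 24, 2032
Rest of October 2031: 31 - 26 = 5
Full months: November 30, December 31, January 31, February 2032 29, March 31, April 30, May 31, June 30, July 31, August 31, September 30
Days into October 2032: 24
Total = 5 + 30 + 31 + 31 + 29 + 31 + 30 + 31 + 30 + 31 + 31 + 30 + 24 = 364 days

364 days


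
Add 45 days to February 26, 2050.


April 12, 2050

Start: February 26, 2050
Add 45 days
February 26 → March 1: 28 - 26 + 1 = 3 days (45 - 3 = 42 left)
March 1 → April 1: 31 - 1 + 1 = 31 days (42 - 31 = 11 left)
April 1 + 11 = April 12, 2050


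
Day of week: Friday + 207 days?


Tuesday

Start: Friday (index 4)
(4 + 207) mod 7
= 211 mod 7
= 1
Index 1 → Tuesday


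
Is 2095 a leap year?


Rules: divisible by 4 AND (not by 100 OR by 400)
2095 ÷ 4 = 523 remainder 3 → not divisible by 4
Not divisible by 4 → not a leap year

No


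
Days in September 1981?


Month: September (month 9)
September has 30 days

30 days


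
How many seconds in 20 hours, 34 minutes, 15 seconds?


Hours: 20 × 3600 = 72000
Minutes: 34 × 60 = 2040
Seconds: 15
Total = 72000 + 2040 + 15 = 74055

74055 seconds


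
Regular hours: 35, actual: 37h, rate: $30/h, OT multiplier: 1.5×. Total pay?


Regular: 35h × $30 = $1050.00
Overtime: 37 - 35 = 2h
OT pay: 2h × $30 × 1.5 = $90.00
Total = $1050.00 + $90.00 = $1140.00

$1140.00


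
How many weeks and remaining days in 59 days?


Weeks: 59 ÷ 7 = 8 remainder 3

8 weeks 3 days


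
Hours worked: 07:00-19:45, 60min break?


11h 45m (705 minutes)

Total time = (19×60+45) - (7×60+0)
= 1185 - 420 = 765 min
Minus break: 765 - 60 = 705 min
= 11h 45m


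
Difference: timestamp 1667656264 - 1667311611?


Difference = 1667656264 - 1667311611 = 344653 seconds
In hours: 344653 / 3600 ≈ 95.7
In days: 344653 / 86400 ≈ 3.99

344653 seconds (95.7 hours / 3.99 days)


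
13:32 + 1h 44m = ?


Start: 812 minutes from midnight
Add: 104 minutes
Total: 916 minutes
Hours: 916 ÷ 60 = 15 remainder 16

15:16


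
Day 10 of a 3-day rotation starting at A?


Shifts: A, B, C
Start: A (index 0)
Day 10: (0 + 10 - 1) mod 3
= 9 mod 3
= 0
Index 0 → shift A

Shift A


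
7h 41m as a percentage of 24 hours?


Total minutes: 7×60 + 41 = 461
Day = 24×60 = 1440 minutes
Fraction = 461/1440 ≈ 0.3201
As a percentage: 461/1440 × 100 ≈ 32.01%

0.3201 (32.01%)


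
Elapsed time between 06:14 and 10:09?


End time in minutes: 10×60 + 9 = 609
Start time in minutes: 6×60 + 14 = 374
Difference = 609 - 374 = 235 minutes
= 3 hours 55 minutes

3h 55m


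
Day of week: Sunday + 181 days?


Start: Sunday (index 6)
(6 + 181) mod 7
= 187 mod 7
= 5
Index 5 → Saturday

Saturday


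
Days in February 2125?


Month: February (month 2)
February: 28 or 29 (leap year)
2125 leap year? No

28 days


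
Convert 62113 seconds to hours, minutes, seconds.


Hours: 62113 ÷ 3600 = 17 remainder 913
Minutes: 913 ÷ 60 = 15 remainder 13
Seconds: 13

17h 15m 13s


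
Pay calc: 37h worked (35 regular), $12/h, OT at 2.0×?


Regular: 35h × $12 = $420.00
Overtime: 37 - 35 = 2h
OT pay: 2h × $12 × 2.0 = $48.00
Total = $420.00 + $48.00 = $468.00

$468.00


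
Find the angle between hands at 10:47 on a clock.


41.5°

Hour hand = 10×30 + 47×0.5 = 323.5°
Minute hand = 47×6 = 282°
Difference = |323.5 - 282| = 41.5°


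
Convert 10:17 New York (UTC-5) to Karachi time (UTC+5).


Time difference = UTC+5 - UTC-5 = +10 hours
New hour = (10 + 10) mod 24
= 20 mod 24 = 20
Minutes unchanged → 20:17

20:17


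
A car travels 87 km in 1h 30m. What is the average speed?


Distance: 87 km
Time: 1h 30m = 90 min = 90/60 = 3/2 hours
Speed = 87 ÷ (3/2) = 87 × 2 / 3 = 174/3 = 58.0 km/h

58.0 km/h


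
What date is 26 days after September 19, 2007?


Start: September 19, 2007
Add 26 days
September 19 → October 1: 30 - 19 + 1 = 12 days (26 - 12 = 14 left)
October 1 + 14 = October 15, 2007

October 15, 2007


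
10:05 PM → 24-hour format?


Input: 10:05 PM
PM: 10 + 12 = 22

22:05


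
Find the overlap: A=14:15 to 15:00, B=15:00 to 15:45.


Meeting A: 855-900 (in minutes from midnight)
Meeting B: 900-945
Overlap start = max(855, 900) = 900
Overlap end = min(900, 945) = 900
Overlap = max(0, 900 - 900) = 0 min

0 minutes


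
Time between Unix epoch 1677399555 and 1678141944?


Difference = 1678141944 - 1677399555 = 742389 seconds
In hours: 742389 / 3600 ≈ 206.2
In days: 742389 / 86400 ≈ 8.59

742389 seconds (206.2 hours / 8.59 days)


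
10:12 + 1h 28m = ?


Start: 612 minutes from midnight
Add: 88 minutes
Total: 700 minutes
Hours: 700 ÷ 60 = 11 remainder 40

11:40


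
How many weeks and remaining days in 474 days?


Weeks: 474 ÷ 7 = 67 remainder 5

67 weeks 5 days


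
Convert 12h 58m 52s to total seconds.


46732 seconds

Hours: 12 × 3600 = 43200
Minutes: 58 × 60 = 3480
Seconds: 52
Total = 43200 + 3480 + 52 = 46732


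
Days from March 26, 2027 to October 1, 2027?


From March 26, 2027 to October 1, 2027
Rest of March 2027: 31 - 26 = 5
Full months: April 30, May 31, June 30, July 31, August 31, September 30
Days into October 2027: 1
Total = 5 + 30 + 31 + 30 + 31 + 31 + 30 + 1 = 189 days

189 days


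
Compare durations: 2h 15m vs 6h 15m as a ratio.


9:25 (0.36)

Duration 1: 135 minutes
Duration 2: 375 minutes
Ratio = 135:375
GCD = 15
Simplified = 9:25
As a decimal: 9/25 = 0.36


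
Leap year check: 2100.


Rules: divisible by 4 AND (not by 100 OR by 400)
2100 ÷ 4 = 525 exactly → divisible by 4
2100 ÷ 100 = 21 exactly → divisible by 100
2100 ÷ 400 = 5 remainder 100 → not divisible by 400
Divisible by 100 but not by 400 → not a leap year

No


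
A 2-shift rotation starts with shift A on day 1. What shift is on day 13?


Shifts: A, B
Start: A (index 0)
Day 13: (0 + 13 - 1) mod 2
= 12 mod 2
= 0
Index 0 → shift A

Shift A


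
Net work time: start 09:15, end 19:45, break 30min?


10h 0m (600 minutes)

Total time = (19×60+45) - (9×60+15)
= 1185 - 555 = 630 min
Minus break: 630 - 30 = 600 min
= 10h 0m


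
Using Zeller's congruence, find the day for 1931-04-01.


Zeller's congruence:
q=1, m=4, k=31, j=19
h = (1 + ⌊13×5/5⌋ + 31 + ⌊31/4⌋ + ⌊19/4⌋ - 2×19) mod 7
= (1 + 13 + 31 + 7 + 4 - 38) mod 7
= 18 mod 7 = 4
h=4 → Wednesday

Wednesday


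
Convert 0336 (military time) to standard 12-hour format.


3:36 AM

Hour: 3
3 < 12 → AM


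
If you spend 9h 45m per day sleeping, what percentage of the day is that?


Time: 585 minutes
Day: 1440 minutes
Percentage = (585/1440) × 100 ≈ 40.6%

40.6%


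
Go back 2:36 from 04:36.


02:00

Start: 276 minutes from midnight
Subtract: 156 minutes
Remaining: 276 - 156 = 120
Hours: 2, Minutes: 0


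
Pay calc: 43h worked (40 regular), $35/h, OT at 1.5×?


Regular: 40h × $35 = $1400.00
Overtime: 43 - 40 = 3h
OT pay: 3h × $35 × 1.5 = $157.50
Total = $1400.00 + $157.50 = $1557.50

$1557.50


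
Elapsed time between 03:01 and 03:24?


End time in minutes: 3×60 + 24 = 204
Start time in minutes: 3×60 + 1 = 181
Difference = 204 - 181 = 23 minutes
= 0 hours 23 minutes

0h 23m


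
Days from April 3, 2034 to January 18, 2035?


From April 3, 2034 to January 18, 2035
Rest of April 2034: 30 - 3 = 27
Full months: May 31, June 30, July 31, August 31, September 30, October 31, November 30, December 31
Days into January 2035: 18
Total = 27 + 31 + 30 + 31 + 31 + 30 + 31 + 30 + 31 + 18 = 290 days

290 days


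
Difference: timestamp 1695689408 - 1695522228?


167180 seconds (46.4 hours / 1.93 days)

Difference = 1695689408 - 1695522228 = 167180 seconds
In hours: 167180 / 3600 ≈ 46.4
In days: 167180 / 86400 ≈ 1.93


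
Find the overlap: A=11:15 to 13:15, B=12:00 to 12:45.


45 minutes

Meeting A: 675-795 (in minutes from midnight)
Meeting B: 720-765
Overlap start = max(675, 720) = 720
Overlap end = min(795, 765) = 765
Overlap = max(0, 765 - 720) = 45 min


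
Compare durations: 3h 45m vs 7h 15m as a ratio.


15:29 (0.52)

Duration 1: 225 minutes
Duration 2: 435 minutes
Ratio = 225:435
GCD = 15
Simplified = 15:29
As a decimal: 15/29 ≈ 0.52


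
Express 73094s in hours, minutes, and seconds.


Hours: 73094 ÷ 3600 = 20 remainder 1094
Minutes: 1094 ÷ 60 = 18 remainder 14
Seconds: 14

20h 18m 14s


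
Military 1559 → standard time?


3:59 PM

Hour: 15
15 - 12 = 3 → PM


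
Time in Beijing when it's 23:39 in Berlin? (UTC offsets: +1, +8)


Time difference = UTC+8 - UTC+1 = +7 hours
New hour = (23 + 7) mod 24
= 30 mod 24 = 6
Minutes unchanged → 06:39; 30 ≥ 24 → next day

06:39 (next day)


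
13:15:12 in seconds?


Hours: 13 × 3600 = 46800
Minutes: 15 × 60 = 900
Seconds: 12
Total = 46800 + 900 + 12 = 47712

47712 seconds


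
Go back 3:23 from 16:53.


Start: 1013 minutes from midnight
Subtract: 203 minutes
Remaining: 1013 - 203 = 810
Hours: 13, Minutes: 30

13:30


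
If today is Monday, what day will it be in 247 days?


Wednesday

Start: Monday (index 0)
(0 + 247) mod 7
= 247 mod 7
= 2
Index 2 → Wednesday


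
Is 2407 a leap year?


No

Rules: divisible by 4 AND (not by 100 OR by 400)
2407 ÷ 4 = 601 remainder 3 → not divisible by 4
Not divisible by 4 → not a leap year


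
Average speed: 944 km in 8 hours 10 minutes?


Distance: 944 km
Time: 8h 10m = 490 min = 490/60 = 49/6 hours
Speed = 944 ÷ (49/6) = 944 × 6 / 49 = 5664/49 ≈ 115.6 km/h

115.6 km/h


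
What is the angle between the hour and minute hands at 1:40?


Hour hand = 1×30 + 40×0.5 = 50.0°
Minute hand = 40×6 = 240°
Difference = |50.0 - 240| = 190.0°
Since > 180°: 360 - 190.0 = 170.0°

170.0°


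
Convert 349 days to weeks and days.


Weeks: 349 ÷ 7 = 49 remainder 6

49 weeks 6 days


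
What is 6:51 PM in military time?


18:51

Input: 6:51 PM
PM: 6 + 12 = 18


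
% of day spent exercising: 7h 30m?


Time: 450 minutes
Day: 1440 minutes
Percentage = (450/1440) × 100 ≈ 31.3%

31.3%


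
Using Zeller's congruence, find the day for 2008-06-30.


Zeller's congruence:
q=30, m=6, k=8, j=20
h = (30 + ⌊13×7/5⌋ + 8 + ⌊8/4⌋ + ⌊20/4⌋ - 2×20) mod 7
= (30 + 18 + 8 + 2 + 5 - 40) mod 7
= 23 mod 7 = 2
h=2 → Monday

Monday


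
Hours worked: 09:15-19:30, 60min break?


Total time = (19×60+30) - (9×60+15)
= 1170 - 555 = 615 min
Minus break: 615 - 60 = 555 min
= 9h 15m

9h 15m (555 minutes)


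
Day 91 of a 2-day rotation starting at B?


Shift B

Shifts: A, B
Start: B (index 1)
Day 91: (1 + 91 - 1) mod 2
= 91 mod 2
= 1
Index 1 → shift B


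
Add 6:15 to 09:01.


15:16

Start: 541 minutes from midnight
Add: 375 minutes
Total: 916 minutes
Hours: 916 ÷ 60 = 15 remainder 16


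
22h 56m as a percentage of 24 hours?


0.9556 (95.56%)

Total minutes: 22×60 + 56 = 1376
Day = 24×60 = 1440 minutes
Fraction = 1376/1440 ≈ 0.9556
As a percentage: 1376/1440 × 100 ≈ 95.56%


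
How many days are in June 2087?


Month: June (month 6)
June has 30 days

30 days


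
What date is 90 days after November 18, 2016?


February 16, 2017

Start: November 18, 2016
Add 90 days
November 18 → December 1: 30 - 18 + 1 = 13 days (90 - 13 = 77 left)
December 1 → January 1: 31 - 1 + 1 = 31 days (77 - 31 = 46 left)
January 1 → February 1: 31 - 1 + 1 = 31 days (46 - 31 = 15 left)
February 1 + 15 = February 16, 2017


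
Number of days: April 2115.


30 days

Month: April (month 4)
April has 30 days


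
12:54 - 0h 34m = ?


12:20

Start: 774 minutes from midnight
Subtract: 34 minutes
Remaining: 774 - 34 = 740
Hours: 12, Minutes: 20


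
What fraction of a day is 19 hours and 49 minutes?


Total minutes: 19×60 + 49 = 1189
Day = 24×60 = 1440 minutes
Fraction = 1189/1440 ≈ 0.8257
As a percentage: 1189/1440 × 100 ≈ 82.57%

0.8257 (82.57%)


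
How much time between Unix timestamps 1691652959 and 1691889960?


Difference = 1691889960 - 1691652959 = 237001 seconds
In hours: 237001 / 3600 ≈ 65.8
In days: 237001 / 86400 ≈ 2.74

237001 seconds (65.8 hours / 2.74 days)


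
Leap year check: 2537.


Rules: divisible by 4 AND (not by 100 OR by 400)
2537 ÷ 4 = 634 remainder 1 → not divisible by 4
Not divisible by 4 → not a leap year

No


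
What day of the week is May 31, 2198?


Thursday

Zeller's congruence:
q=31, m=5, k=98, j=21
h = (31 + ⌊13×6/5⌋ + 98 + ⌊98/4⌋ + ⌊21/4⌋ - 2×21) mod 7
= (31 + 15 + 98 + 24 + 5 - 42) mod 7
= 131 mod 7 = 5
h=5 → Thursday


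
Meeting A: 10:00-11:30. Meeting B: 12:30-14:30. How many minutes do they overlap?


0 minutes

Meeting A: 600-690 (in minutes from midnight)
Meeting B: 750-870
Overlap start = max(600, 750) = 750
Overlap end = min(690, 870) = 690
Overlap = max(0, 690 - 750) = 0 min


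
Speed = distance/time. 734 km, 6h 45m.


108.7 km/h

Distance: 734 km
Time: 6h 45m = 405 min = 405/60 = 27/4 hours
Speed = 734 ÷ (27/4) = 734 × 4 / 27 = 2936/27 ≈ 108.7 km/h


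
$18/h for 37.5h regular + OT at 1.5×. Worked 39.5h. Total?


$729.00

Regular: 37.5h × $18 = $675.00
Overtime: 39.5 - 37.5 = 2.0h
OT pay: 2.0h × $18 × 1.5 = $54.00
Total = $675.00 + $54.00 = $729.00


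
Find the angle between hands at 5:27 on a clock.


1.5°

Hour hand = 5×30 + 27×0.5 = 163.5°
Minute hand = 27×6 = 162°
Difference = |163.5 - 162| = 1.5°


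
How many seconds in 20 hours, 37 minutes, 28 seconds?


74248 seconds

Hours: 20 × 3600 = 72000
Minutes: 37 × 60 = 2220
Seconds: 28
Total = 72000 + 2220 + 28 = 74248


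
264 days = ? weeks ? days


Weeks: 264 ÷ 7 = 37 remainder 5

37 weeks 5 days


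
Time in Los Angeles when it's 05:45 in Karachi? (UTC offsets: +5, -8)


16:45 (previous day)

Time difference = UTC-8 - UTC+5 = -13 hours
New hour = (5 -13) mod 24
= -8 mod 24 = 16
Minutes unchanged → 16:45; -8 < 0 → previous day


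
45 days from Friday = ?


Start: Friday (index 4)
(4 + 45) mod 7
= 49 mod 7
= 0
Index 0 → Monday

Monday


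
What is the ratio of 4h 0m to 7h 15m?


16:29 (0.55)

Duration 1: 240 minutes
Duration 2: 435 minutes
Ratio = 240:435
GCD = 15
Simplified = 16:29
As a decimal: 16/29 ≈ 0.55


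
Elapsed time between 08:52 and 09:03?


End time in minutes: 9×60 + 3 = 543
Start time in minutes: 8×60 + 52 = 532
Difference = 543 - 532 = 11 minutes
= 0 hours 11 minutes

0h 11m


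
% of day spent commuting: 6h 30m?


27.1%

Time: 390 minutes
Day: 1440 minutes
Percentage = (390/1440) × 100 ≈ 27.1%


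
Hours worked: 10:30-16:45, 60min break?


5h 15m (315 minutes)

Total time = (16×60+45) - (10×60+30)
= 1005 - 630 = 375 min
Minus break: 375 - 60 = 315 min
= 5h 15m


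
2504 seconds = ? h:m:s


0h 41m 44s

Hours: 2504 ÷ 3600 = 0 remainder 2504
Minutes: 2504 ÷ 60 = 41 remainder 44
Seconds: 44


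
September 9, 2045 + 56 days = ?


November 4, 2045

Start: September 9, 2045
Add 56 days
September 9 → October 1: 30 - 9 + 1 = 22 days (56 - 22 = 34 left)
October 1 → November 1: 31 - 1 + 1 = 31 days (34 - 31 = 3 left)
November 1 + 3 = November 4, 2045


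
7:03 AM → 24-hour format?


Input: 7:03 AM
AM hour stays: 7

07:03


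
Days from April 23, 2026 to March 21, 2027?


332 days

From April 23, 2026 to March 21, 2027
Rest of April 2026: 30 - 23 = 7
Full months: May 31, June 30, July 31, August 31, September 30, October 31, November 30, December 31, January 31, February 2027 28
Days into March 2027: 21
Total = 7 + 31 + 30 + 31 + 31 + 30 + 31 + 30 + 31 + 31 + 28 + 21 = 332 days


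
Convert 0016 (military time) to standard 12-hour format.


12:16 AM

Hour: 0
0 → 12 AM (midnight)


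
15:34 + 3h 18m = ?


18:52

Start: 934 minutes from midnight
Add: 198 minutes
Total: 1132 minutes
Hours: 1132 ÷ 60 = 18 remainder 52


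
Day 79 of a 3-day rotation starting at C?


Shift C

Shifts: A, B, C
Start: C (index 2)
Day 79: (2 + 79 - 1) mod 3
= 80 mod 3
= 2
Index 2 → shift C


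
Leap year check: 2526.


No

Rules: divisible by 4 AND (not by 100 OR by 400)
2526 ÷ 4 = 631 remainder 2 → not divisible by 4
Not divisible by 4 → not a leap year


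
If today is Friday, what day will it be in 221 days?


Start: Friday (index 4)
(4 + 221) mod 7
= 225 mod 7
= 1
Index 1 → Tuesday

Tuesday


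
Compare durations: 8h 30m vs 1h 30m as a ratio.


Duration 1: 510 minutes
Duration 2: 90 minutes
Ratio = 510:90
GCD = 30
Simplified = 17:3
As a decimal: 17/3 ≈ 5.67

17:3 (5.67)


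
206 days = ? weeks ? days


Weeks: 206 ÷ 7 = 29 remainder 3

29 weeks 3 days


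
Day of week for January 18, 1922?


Wednesday

Zeller's congruence:
q=18, m=13, k=21, j=19
h = (18 + ⌊13×14/5⌋ + 21 + ⌊21/4⌋ + ⌊19/4⌋ - 2×19) mod 7
= (18 + 36 + 21 + 5 + 4 - 38) mod 7
= 46 mod 7 = 4
h=4 → Wednesday


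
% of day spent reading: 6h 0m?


25.0%

Time: 360 minutes
Day: 1440 minutes
Percentage = (360/1440) × 100 = 25.0%


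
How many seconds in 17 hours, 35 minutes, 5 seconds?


63305 seconds

Hours: 17 × 3600 = 61200
Minutes: 35 × 60 = 2100
Seconds: 5
Total = 61200 + 2100 + 5 = 63305


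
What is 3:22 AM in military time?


Input: 3:22 AM
AM hour stays: 3

03:22


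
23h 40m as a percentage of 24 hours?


0.9861 (98.61%)

Total minutes: 23×60 + 40 = 1420
Day = 24×60 = 1440 minutes
Fraction = 1420/1440 ≈ 0.9861
As a percentage: 1420/1440 × 100 ≈ 98.61%


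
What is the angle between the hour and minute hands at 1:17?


Hour hand = 1×30 + 17×0.5 = 38.5°
Minute hand = 17×6 = 102°
Difference = |38.5 - 102| = 63.5°

63.5°


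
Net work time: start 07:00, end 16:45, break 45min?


Total time = (16×60+45) - (7×60+0)
= 1005 - 420 = 585 min
Minus break: 585 - 45 = 540 min
= 9h 0m

9h 0m (540 minutes)


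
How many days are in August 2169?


Month: August (month 8)
August has 31 days

31 days


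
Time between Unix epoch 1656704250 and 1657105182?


Difference = 1657105182 - 1656704250 = 400932 seconds
In hours: 400932 / 3600 ≈ 111.4
In days: 400932 / 86400 ≈ 4.64

400932 seconds (111.4 hours / 4.64 days)


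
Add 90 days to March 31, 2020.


Start: March 31, 2020
Add 90 days
March 31 → April 1: 31 - 31 + 1 = 1 days (90 - 1 = 89 left)
April 1 → May 1: 30 - 1 + 1 = 30 days (89 - 30 = 59 left)
May 1 → June 1: 31 - 1 + 1 = 31 days (59 - 31 = 28 left)
June 1 + 28 = June 29, 2020

June 29, 2020


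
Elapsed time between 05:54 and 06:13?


0h 19m

End time in minutes: 6×60 + 13 = 373
Start time in minutes: 5×60 + 54 = 354
Difference = 373 - 354 = 19 minutes
= 0 hours 19 minutes


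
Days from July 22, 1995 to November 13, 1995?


From July 22, 1995 to November 13, 1995
Rest of July 1995: 31 - 22 = 9
Full months: August 31, September 30, October 31
Days into November 1995: 13
Total = 9 + 31 + 30 + 31 + 13 = 114 days

114 days


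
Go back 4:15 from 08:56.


Start: 536 minutes from midnight
Subtract: 255 minutes
Remaining: 536 - 255 = 281
Hours: 4, Minutes: 41

04:41


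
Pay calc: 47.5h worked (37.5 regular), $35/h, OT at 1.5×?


$1837.50

Regular: 37.5h × $35 = $1312.50
Overtime: 47.5 - 37.5 = 10.0h
OT pay: 10.0h × $35 × 1.5 = $525.00
Total = $1312.50 + $525.00 = $1837.50


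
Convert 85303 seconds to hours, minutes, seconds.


Hours: 85303 ÷ 3600 = 23 remainder 2503
Minutes: 2503 ÷ 60 = 41 remainder 43
Seconds: 43

23h 41m 43s


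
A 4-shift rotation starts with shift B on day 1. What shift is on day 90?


Shift C

Shifts: A, B, C, D
Start: B (index 1)
Day 90: (1 + 90 - 1) mod 4
= 90 mod 4
= 2
Index 2 → shift C


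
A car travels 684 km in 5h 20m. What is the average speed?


Distance: 684 km
Time: 5h 20m = 320 min = 320/60 = 16/3 hours
Speed = 684 ÷ (16/3) = 684 × 3 / 16 = 2052/16 ≈ 128.3 km/h

128.3 km/h


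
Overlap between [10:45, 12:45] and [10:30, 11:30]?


Meeting A: 645-765 (in minutes from midnight)
Meeting B: 630-690
Overlap start = max(645, 630) = 645
Overlap end = min(765, 690) = 690
Overlap = max(0, 690 - 645) = 45 min

45 minutes


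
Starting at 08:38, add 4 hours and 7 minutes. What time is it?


12:45

Start: 518 minutes from midnight
Add: 247 minutes
Total: 765 minutes
Hours: 765 ÷ 60 = 12 remainder 45


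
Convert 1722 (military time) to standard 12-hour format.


5:22 PM

Hour: 17
17 - 12 = 5 → PM


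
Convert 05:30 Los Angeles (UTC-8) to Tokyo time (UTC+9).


22:30

Time difference = UTC+9 - UTC-8 = +17 hours
New hour = (5 + 17) mod 24
= 22 mod 24 = 22
Minutes unchanged → 22:30


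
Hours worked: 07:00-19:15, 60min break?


11h 15m (675 minutes)

Total time = (19×60+15) - (7×60+0)
= 1155 - 420 = 735 min
Minus break: 735 - 60 = 675 min
= 11h 15m


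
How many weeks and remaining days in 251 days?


35 weeks 6 days

Weeks: 251 ÷ 7 = 35 remainder 6


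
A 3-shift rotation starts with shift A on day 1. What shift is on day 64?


Shift A

Shifts: A, B, C
Start: A (index 0)
Day 64: (0 + 64 - 1) mod 3
= 63 mod 3
= 0
Index 0 → shift A


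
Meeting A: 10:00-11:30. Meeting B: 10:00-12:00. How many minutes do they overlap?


90 minutes

Meeting A: 600-690 (in minutes from midnight)
Meeting B: 600-720
Overlap start = max(600, 600) = 600
Overlap end = min(690, 720) = 690
Overlap = max(0, 690 - 600) = 90 min


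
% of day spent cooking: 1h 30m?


6.3%

Time: 90 minutes
Day: 1440 minutes
Percentage = (90/1440) × 100 ≈ 6.3%


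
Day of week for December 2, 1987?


Wednesday

Zeller's congruence:
q=2, m=12, k=87, j=19
h = (2 + ⌊13×13/5⌋ + 87 + ⌊87/4⌋ + ⌊19/4⌋ - 2×19) mod 7
= (2 + 33 + 87 + 21 + 4 - 38) mod 7
= 109 mod 7 = 4
h=4 → Wednesday


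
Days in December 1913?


Month: December (month 12)
December has 31 days

31 days


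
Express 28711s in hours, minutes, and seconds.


Hours: 28711 ÷ 3600 = 7 remainder 3511
Minutes: 3511 ÷ 60 = 58 remainder 31
Seconds: 31

7h 58m 31s


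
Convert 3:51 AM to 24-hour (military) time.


03:51

Input: 3:51 AM
AM hour stays: 3


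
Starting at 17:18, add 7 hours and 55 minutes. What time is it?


Start: 1038 minutes from midnight
Add: 475 minutes
Total: 1513 minutes
Hours: 1513 ÷ 60 = 25 remainder 13
25 ≥ 24 → 25 - 24 = 1 (next day)

01:13 (next day)


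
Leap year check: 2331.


No

Rules: divisible by 4 AND (not by 100 OR by 400)
2331 ÷ 4 = 582 remainder 3 → not divisible by 4
Not divisible by 4 → not a leap year


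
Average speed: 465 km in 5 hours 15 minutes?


Distance: 465 km
Time: 5h 15m = 315 min = 315/60 = 21/4 hours
Speed = 465 ÷ (21/4) = 465 × 4 / 21 = 1860/21 ≈ 88.6 km/h

88.6 km/h


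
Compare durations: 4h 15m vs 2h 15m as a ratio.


17:9 (1.89)

Duration 1: 255 minutes
Duration 2: 135 minutes
Ratio = 255:135
GCD = 15
Simplified = 17:9
As a decimal: 17/9 ≈ 1.89


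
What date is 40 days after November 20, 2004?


Start: November 20, 2004
Add 40 days
November 20 → December 1: 30 - 20 + 1 = 11 days (40 - 11 = 29 left)
December 1 + 29 = December 30, 2004

December 30, 2004


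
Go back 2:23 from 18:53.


Start: 1133 minutes from midnight
Subtract: 143 minutes
Remaining: 1133 - 143 = 990
Hours: 16, Minutes: 30

16:30


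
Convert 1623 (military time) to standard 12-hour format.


4:23 PM

Hour: 16
16 - 12 = 4 → PM


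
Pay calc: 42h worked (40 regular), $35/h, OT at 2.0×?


$1540.00

Regular: 40h × $35 = $1400.00
Overtime: 42 - 40 = 2h
OT pay: 2h × $35 × 2.0 = $140.00
Total = $1400.00 + $140.00 = $1540.00


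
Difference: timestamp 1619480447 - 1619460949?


19498 seconds (5.4 hours / 0.23 days)

Difference = 1619480447 - 1619460949 = 19498 seconds
In hours: 19498 / 3600 ≈ 5.4
In days: 19498 / 86400 ≈ 0.23


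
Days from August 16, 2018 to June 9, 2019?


297 days

From August 16, 2018 to June 9, 2019
Rest of August 2018: 31 - 16 = 15
Full months: September 30, October 31, November 30, December 31, January 31, February 2019 28, March 31, April 30, May 31
Days into June 2019: 9
Total = 15 + 30 + 31 + 30 + 31 + 31 + 28 + 31 + 30 + 31 + 9 = 297 days


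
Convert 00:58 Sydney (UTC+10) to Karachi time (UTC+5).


Time difference = UTC+5 - UTC+10 = -5 hours
New hour = (0 -5) mod 24
= -5 mod 24 = 19
Minutes unchanged → 19:58; -5 < 0 → previous day

19:58 (previous day)


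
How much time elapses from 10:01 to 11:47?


End time in minutes: 11×60 + 47 = 707
Start time in minutes: 10×60 + 1 = 601
Difference = 707 - 601 = 106 minutes
= 1 hours 46 minutes

1h 46m


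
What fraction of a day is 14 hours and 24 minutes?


0.6000 (60.00%)

Total minutes: 14×60 + 24 = 864
Day = 24×60 = 1440 minutes
Fraction = 864/1440 = 0.6000
As a percentage: 864/1440 × 100 = 60.00%


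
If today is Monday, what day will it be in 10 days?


Thursday

Start: Monday (index 0)
(0 + 10) mod 7
= 10 mod 7
= 3
Index 3 → Thursday


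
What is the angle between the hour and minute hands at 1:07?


Hour hand = 1×30 + 7×0.5 = 33.5°
Minute hand = 7×6 = 42°
Difference = |33.5 - 42| = 8.5°

8.5°


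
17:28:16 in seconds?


62896 seconds

Hours: 17 × 3600 = 61200
Minutes: 28 × 60 = 1680
Seconds: 16
Total = 61200 + 1680 + 16 = 62896


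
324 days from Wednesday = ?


Start: Wednesday (index 2)
(2 + 324) mod 7
= 326 mod 7
= 4
Index 4 → Friday

Friday


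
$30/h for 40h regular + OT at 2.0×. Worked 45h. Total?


Regular: 40h × $30 = $1200.00
Overtime: 45 - 40 = 5h
OT pay: 5h × $30 × 2.0 = $300.00
Total = $1200.00 + $300.00 = $1500.00

$1500.00


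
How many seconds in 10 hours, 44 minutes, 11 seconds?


Hours: 10 × 3600 = 36000
Minutes: 44 × 60 = 2640
Seconds: 11
Total = 36000 + 2640 + 11 = 38651

38651 seconds


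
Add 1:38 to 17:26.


19:04

Start: 1046 minutes from midnight
Add: 98 minutes
Total: 1144 minutes
Hours: 1144 ÷ 60 = 19 remainder 4


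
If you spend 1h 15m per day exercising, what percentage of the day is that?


Time: 75 minutes
Day: 1440 minutes
Percentage = (75/1440) × 100 ≈ 5.2%

5.2%


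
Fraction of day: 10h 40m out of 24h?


0.4444 (44.44%)

Total minutes: 10×60 + 40 = 640
Day = 24×60 = 1440 minutes
Fraction = 640/1440 ≈ 0.4444
As a percentage: 640/1440 × 100 ≈ 44.44%


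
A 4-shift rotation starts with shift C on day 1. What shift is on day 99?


Shifts: A, B, C, D
Start: C (index 2)
Day 99: (2 + 99 - 1) mod 4
= 100 mod 4
= 0
Index 0 → shift A

Shift A


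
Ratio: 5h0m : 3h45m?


Duration 1: 300 minutes
Duration 2: 225 minutes
Ratio = 300:225
GCD = 75
Simplified = 4:3
As a decimal: 4/3 ≈ 1.33

4:3 (1.33)


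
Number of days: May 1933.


31 days

Month: May (month 5)
May has 31 days


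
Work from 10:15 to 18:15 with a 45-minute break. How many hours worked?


Total time = (18×60+15) - (10×60+15)
= 1095 - 615 = 480 min
Minus break: 480 - 45 = 435 min
= 7h 15m

7h 15m (435 minutes)
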